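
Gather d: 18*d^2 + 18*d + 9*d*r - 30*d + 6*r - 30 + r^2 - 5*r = 18*d^2 + d*(9*r - 12) + r^2 + r - 30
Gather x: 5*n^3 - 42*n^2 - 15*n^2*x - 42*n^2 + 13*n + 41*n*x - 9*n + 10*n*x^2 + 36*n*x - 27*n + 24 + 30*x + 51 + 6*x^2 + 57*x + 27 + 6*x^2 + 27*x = 5*n^3 - 84*n^2 - 23*n + x^2*(10*n + 12) + x*(-15*n^2 + 77*n + 114) + 102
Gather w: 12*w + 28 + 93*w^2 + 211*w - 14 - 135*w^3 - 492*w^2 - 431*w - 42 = -135*w^3 - 399*w^2 - 208*w - 28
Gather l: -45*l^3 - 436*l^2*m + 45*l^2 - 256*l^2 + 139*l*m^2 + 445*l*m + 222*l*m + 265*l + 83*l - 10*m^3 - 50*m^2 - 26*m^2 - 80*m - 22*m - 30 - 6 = -45*l^3 + l^2*(-436*m - 211) + l*(139*m^2 + 667*m + 348) - 10*m^3 - 76*m^2 - 102*m - 36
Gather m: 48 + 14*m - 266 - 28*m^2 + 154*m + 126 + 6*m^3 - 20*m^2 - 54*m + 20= 6*m^3 - 48*m^2 + 114*m - 72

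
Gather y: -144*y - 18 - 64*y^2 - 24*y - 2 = -64*y^2 - 168*y - 20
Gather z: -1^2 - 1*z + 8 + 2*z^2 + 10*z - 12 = 2*z^2 + 9*z - 5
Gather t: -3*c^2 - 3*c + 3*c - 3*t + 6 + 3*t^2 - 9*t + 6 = -3*c^2 + 3*t^2 - 12*t + 12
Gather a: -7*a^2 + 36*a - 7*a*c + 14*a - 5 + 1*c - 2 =-7*a^2 + a*(50 - 7*c) + c - 7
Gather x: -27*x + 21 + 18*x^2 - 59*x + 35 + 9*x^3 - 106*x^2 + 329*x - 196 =9*x^3 - 88*x^2 + 243*x - 140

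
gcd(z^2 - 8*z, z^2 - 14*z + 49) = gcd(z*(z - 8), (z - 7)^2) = 1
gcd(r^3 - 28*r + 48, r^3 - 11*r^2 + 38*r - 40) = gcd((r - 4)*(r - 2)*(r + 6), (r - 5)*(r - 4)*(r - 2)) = r^2 - 6*r + 8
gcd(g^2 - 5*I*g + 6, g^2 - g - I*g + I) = 1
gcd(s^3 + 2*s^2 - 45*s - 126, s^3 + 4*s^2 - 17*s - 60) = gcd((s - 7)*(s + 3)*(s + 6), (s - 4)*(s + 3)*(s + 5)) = s + 3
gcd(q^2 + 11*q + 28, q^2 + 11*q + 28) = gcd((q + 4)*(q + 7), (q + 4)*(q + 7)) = q^2 + 11*q + 28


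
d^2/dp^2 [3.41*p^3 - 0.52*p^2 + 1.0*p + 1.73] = 20.46*p - 1.04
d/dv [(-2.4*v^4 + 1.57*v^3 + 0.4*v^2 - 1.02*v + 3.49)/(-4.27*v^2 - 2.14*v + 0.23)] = (20.496*v^5 + 8.7041*v^4 - 8.9276*v^3 - 4.1281*v^2 + 29.9886*v + 7.234)/(18.2329*v^4 + 18.2756*v^3 + 2.6154*v^2 - 0.9844*v + 0.0529)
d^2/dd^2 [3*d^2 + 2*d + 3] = 6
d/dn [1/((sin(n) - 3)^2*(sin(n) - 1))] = (5 - 3*sin(n))*cos(n)/((sin(n) - 3)^3*(sin(n) - 1)^2)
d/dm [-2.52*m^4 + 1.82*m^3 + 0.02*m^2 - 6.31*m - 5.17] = -10.08*m^3 + 5.46*m^2 + 0.04*m - 6.31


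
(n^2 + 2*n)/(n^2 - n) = (n + 2)/(n - 1)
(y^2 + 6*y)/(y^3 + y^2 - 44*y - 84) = y/(y^2 - 5*y - 14)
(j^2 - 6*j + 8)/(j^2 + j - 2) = (j^2 - 6*j + 8)/(j^2 + j - 2)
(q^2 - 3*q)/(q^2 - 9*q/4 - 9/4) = 4*q/(4*q + 3)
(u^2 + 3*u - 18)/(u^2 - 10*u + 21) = (u + 6)/(u - 7)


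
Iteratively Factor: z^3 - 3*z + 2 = (z - 1)*(z^2 + z - 2) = (z - 1)*(z + 2)*(z - 1)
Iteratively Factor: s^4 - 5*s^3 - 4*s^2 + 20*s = (s)*(s^3 - 5*s^2 - 4*s + 20) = s*(s + 2)*(s^2 - 7*s + 10) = s*(s - 5)*(s + 2)*(s - 2)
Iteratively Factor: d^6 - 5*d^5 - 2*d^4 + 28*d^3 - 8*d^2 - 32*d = (d)*(d^5 - 5*d^4 - 2*d^3 + 28*d^2 - 8*d - 32) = d*(d + 2)*(d^4 - 7*d^3 + 12*d^2 + 4*d - 16) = d*(d - 2)*(d + 2)*(d^3 - 5*d^2 + 2*d + 8) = d*(d - 2)*(d + 1)*(d + 2)*(d^2 - 6*d + 8) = d*(d - 2)^2*(d + 1)*(d + 2)*(d - 4)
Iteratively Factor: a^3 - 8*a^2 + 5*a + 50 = (a - 5)*(a^2 - 3*a - 10) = (a - 5)^2*(a + 2)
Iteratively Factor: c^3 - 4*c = (c + 2)*(c^2 - 2*c) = c*(c + 2)*(c - 2)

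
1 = 1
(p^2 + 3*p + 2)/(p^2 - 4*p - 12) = (p + 1)/(p - 6)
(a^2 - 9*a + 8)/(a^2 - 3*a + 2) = (a - 8)/(a - 2)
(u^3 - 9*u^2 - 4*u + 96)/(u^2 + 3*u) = u - 12 + 32/u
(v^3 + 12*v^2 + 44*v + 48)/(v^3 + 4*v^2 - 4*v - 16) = (v + 6)/(v - 2)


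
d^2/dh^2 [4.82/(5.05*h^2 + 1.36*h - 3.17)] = (-245.8441*h^2 - 66.20752*h + 4.82*(10.1*h + 1.36)*(20.2*h + 2.72) + 154.32194)/(5.05*h^2 + 1.36*h - 3.17)^3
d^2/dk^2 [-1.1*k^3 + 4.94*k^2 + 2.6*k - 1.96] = 9.88 - 6.6*k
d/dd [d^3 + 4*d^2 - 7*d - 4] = 3*d^2 + 8*d - 7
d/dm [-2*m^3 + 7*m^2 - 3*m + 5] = -6*m^2 + 14*m - 3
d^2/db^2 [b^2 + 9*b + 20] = 2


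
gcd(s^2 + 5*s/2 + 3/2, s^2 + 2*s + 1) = s + 1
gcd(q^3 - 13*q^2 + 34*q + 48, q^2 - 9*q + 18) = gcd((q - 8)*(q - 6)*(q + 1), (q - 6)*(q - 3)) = q - 6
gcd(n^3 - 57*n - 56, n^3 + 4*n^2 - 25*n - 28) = n^2 + 8*n + 7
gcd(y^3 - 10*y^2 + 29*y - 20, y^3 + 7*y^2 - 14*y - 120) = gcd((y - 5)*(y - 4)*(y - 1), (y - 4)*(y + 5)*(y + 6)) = y - 4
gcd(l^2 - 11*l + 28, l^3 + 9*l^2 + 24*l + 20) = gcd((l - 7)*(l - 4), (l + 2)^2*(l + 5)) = 1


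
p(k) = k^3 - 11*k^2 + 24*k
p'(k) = 3*k^2 - 22*k + 24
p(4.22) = -19.46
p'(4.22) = -15.41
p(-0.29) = -7.91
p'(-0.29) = 30.63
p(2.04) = 11.67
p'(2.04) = -8.40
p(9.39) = 83.40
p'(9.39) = 81.94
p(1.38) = 14.80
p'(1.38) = -0.65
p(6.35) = -35.10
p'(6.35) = 5.27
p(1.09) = 14.39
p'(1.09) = 3.58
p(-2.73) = -167.85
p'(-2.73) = 106.42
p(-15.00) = -6210.00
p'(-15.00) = 1029.00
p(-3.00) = -198.00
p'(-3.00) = 117.00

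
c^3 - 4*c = c*(c - 2)*(c + 2)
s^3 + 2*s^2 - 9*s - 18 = (s - 3)*(s + 2)*(s + 3)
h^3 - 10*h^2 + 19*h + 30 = (h - 6)*(h - 5)*(h + 1)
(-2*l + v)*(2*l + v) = -4*l^2 + v^2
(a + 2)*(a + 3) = a^2 + 5*a + 6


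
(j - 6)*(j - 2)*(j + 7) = j^3 - j^2 - 44*j + 84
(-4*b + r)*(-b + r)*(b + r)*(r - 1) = 4*b^3*r - 4*b^3 - b^2*r^2 + b^2*r - 4*b*r^3 + 4*b*r^2 + r^4 - r^3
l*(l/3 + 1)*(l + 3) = l^3/3 + 2*l^2 + 3*l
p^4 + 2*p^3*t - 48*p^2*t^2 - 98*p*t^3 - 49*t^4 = (p - 7*t)*(p + t)^2*(p + 7*t)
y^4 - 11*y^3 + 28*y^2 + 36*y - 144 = (y - 6)*(y - 4)*(y - 3)*(y + 2)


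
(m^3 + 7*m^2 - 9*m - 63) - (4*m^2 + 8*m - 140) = m^3 + 3*m^2 - 17*m + 77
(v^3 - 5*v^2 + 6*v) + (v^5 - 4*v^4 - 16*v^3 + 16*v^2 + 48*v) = v^5 - 4*v^4 - 15*v^3 + 11*v^2 + 54*v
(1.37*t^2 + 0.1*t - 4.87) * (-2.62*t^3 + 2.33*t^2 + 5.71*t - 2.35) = -3.5894*t^5 + 2.9301*t^4 + 20.8151*t^3 - 13.9956*t^2 - 28.0427*t + 11.4445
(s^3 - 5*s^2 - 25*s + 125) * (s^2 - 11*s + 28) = s^5 - 16*s^4 + 58*s^3 + 260*s^2 - 2075*s + 3500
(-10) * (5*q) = -50*q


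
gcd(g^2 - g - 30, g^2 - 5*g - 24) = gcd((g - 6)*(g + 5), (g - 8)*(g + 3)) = 1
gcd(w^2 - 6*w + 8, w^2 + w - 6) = w - 2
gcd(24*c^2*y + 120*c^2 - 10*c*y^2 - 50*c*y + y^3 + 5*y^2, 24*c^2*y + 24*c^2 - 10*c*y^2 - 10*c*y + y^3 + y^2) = 24*c^2 - 10*c*y + y^2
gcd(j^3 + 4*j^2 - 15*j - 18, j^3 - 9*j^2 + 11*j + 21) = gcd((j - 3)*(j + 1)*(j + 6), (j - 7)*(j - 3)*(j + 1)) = j^2 - 2*j - 3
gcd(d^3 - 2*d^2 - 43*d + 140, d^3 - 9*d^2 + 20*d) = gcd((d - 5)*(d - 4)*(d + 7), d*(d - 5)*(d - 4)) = d^2 - 9*d + 20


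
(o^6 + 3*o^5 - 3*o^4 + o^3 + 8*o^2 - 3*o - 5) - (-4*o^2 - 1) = o^6 + 3*o^5 - 3*o^4 + o^3 + 12*o^2 - 3*o - 4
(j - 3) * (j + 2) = j^2 - j - 6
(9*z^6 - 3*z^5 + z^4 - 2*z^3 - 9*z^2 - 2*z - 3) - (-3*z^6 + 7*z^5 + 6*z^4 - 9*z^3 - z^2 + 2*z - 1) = 12*z^6 - 10*z^5 - 5*z^4 + 7*z^3 - 8*z^2 - 4*z - 2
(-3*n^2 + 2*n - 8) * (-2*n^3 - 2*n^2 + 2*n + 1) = 6*n^5 + 2*n^4 + 6*n^3 + 17*n^2 - 14*n - 8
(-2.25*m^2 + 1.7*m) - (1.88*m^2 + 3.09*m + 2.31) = -4.13*m^2 - 1.39*m - 2.31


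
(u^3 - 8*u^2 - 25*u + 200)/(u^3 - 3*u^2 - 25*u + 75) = (u - 8)/(u - 3)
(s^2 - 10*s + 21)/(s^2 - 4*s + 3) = (s - 7)/(s - 1)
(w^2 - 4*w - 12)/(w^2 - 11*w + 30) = (w + 2)/(w - 5)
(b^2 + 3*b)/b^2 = (b + 3)/b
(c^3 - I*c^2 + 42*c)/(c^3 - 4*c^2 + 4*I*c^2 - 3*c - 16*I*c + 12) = c*(c^2 - I*c + 42)/(c^3 + 4*c^2*(-1 + I) - c*(3 + 16*I) + 12)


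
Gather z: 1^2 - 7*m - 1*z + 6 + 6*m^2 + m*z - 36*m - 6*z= 6*m^2 - 43*m + z*(m - 7) + 7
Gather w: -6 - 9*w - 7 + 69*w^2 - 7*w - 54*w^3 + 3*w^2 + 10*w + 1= -54*w^3 + 72*w^2 - 6*w - 12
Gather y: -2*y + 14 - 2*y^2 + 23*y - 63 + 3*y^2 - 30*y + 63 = y^2 - 9*y + 14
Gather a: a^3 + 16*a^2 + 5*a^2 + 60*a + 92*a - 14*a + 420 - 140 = a^3 + 21*a^2 + 138*a + 280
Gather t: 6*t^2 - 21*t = 6*t^2 - 21*t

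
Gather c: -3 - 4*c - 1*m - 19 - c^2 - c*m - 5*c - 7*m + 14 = -c^2 + c*(-m - 9) - 8*m - 8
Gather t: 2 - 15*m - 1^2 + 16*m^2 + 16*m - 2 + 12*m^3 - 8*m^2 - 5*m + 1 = 12*m^3 + 8*m^2 - 4*m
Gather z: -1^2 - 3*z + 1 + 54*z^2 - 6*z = 54*z^2 - 9*z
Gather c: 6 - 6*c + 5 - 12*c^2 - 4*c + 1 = -12*c^2 - 10*c + 12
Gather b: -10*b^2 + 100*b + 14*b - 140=-10*b^2 + 114*b - 140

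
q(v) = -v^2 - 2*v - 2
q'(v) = -2*v - 2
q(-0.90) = -1.01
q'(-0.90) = -0.20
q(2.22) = -11.37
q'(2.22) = -6.44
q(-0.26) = -1.55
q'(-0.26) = -1.48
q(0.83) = -4.35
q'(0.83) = -3.66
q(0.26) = -2.59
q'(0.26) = -2.52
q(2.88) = -16.05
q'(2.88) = -7.76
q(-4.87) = -15.98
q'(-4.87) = 7.74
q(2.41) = -12.63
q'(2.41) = -6.82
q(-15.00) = -197.00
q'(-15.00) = 28.00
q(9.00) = -101.00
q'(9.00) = -20.00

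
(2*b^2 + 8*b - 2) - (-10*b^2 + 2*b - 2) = 12*b^2 + 6*b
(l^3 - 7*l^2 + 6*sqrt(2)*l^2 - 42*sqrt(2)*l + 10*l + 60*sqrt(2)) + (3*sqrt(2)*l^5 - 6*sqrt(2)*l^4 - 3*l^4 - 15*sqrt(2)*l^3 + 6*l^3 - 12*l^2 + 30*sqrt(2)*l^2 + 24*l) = 3*sqrt(2)*l^5 - 6*sqrt(2)*l^4 - 3*l^4 - 15*sqrt(2)*l^3 + 7*l^3 - 19*l^2 + 36*sqrt(2)*l^2 - 42*sqrt(2)*l + 34*l + 60*sqrt(2)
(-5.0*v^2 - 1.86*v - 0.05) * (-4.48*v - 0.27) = 22.4*v^3 + 9.6828*v^2 + 0.7262*v + 0.0135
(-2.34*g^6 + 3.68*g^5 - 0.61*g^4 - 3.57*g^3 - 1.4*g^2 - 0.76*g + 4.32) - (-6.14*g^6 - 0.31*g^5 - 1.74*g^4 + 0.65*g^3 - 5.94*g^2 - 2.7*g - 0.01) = 3.8*g^6 + 3.99*g^5 + 1.13*g^4 - 4.22*g^3 + 4.54*g^2 + 1.94*g + 4.33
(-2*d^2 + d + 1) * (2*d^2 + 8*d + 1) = -4*d^4 - 14*d^3 + 8*d^2 + 9*d + 1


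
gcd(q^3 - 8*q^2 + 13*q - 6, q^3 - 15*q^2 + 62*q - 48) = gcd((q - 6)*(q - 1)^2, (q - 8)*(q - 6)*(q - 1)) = q^2 - 7*q + 6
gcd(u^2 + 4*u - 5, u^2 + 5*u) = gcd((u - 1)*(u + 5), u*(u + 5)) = u + 5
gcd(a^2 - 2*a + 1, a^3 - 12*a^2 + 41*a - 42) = 1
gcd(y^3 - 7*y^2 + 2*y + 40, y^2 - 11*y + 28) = y - 4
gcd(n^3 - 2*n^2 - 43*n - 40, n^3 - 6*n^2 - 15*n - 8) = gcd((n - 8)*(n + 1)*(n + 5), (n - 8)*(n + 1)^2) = n^2 - 7*n - 8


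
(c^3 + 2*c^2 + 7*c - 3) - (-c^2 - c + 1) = c^3 + 3*c^2 + 8*c - 4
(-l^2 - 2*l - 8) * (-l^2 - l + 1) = l^4 + 3*l^3 + 9*l^2 + 6*l - 8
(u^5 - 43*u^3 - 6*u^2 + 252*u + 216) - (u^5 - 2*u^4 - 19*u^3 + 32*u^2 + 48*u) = 2*u^4 - 24*u^3 - 38*u^2 + 204*u + 216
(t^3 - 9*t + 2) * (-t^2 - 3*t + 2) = -t^5 - 3*t^4 + 11*t^3 + 25*t^2 - 24*t + 4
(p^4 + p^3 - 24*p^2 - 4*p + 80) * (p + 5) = p^5 + 6*p^4 - 19*p^3 - 124*p^2 + 60*p + 400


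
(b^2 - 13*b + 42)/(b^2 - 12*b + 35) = (b - 6)/(b - 5)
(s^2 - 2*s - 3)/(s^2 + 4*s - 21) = (s + 1)/(s + 7)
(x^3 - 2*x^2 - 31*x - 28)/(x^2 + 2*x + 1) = (x^2 - 3*x - 28)/(x + 1)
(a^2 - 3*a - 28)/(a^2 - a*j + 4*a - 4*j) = (a - 7)/(a - j)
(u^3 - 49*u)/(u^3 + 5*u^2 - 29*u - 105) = u*(u - 7)/(u^2 - 2*u - 15)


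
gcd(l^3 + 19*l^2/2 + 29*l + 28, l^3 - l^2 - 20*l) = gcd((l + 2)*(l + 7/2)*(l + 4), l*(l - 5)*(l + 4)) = l + 4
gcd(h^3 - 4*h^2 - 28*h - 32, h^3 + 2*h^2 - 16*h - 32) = h + 2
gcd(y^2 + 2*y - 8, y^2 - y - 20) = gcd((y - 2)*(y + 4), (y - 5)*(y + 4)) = y + 4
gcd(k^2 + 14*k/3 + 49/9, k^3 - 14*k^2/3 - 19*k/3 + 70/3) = k + 7/3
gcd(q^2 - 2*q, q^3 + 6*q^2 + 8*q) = q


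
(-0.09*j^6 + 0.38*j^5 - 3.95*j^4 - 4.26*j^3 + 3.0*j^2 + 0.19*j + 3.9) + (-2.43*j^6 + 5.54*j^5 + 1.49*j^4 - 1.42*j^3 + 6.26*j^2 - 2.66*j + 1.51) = -2.52*j^6 + 5.92*j^5 - 2.46*j^4 - 5.68*j^3 + 9.26*j^2 - 2.47*j + 5.41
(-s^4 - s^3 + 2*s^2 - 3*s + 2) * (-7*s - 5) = 7*s^5 + 12*s^4 - 9*s^3 + 11*s^2 + s - 10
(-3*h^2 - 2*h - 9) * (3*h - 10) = -9*h^3 + 24*h^2 - 7*h + 90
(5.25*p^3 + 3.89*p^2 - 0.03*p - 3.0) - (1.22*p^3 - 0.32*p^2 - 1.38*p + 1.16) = 4.03*p^3 + 4.21*p^2 + 1.35*p - 4.16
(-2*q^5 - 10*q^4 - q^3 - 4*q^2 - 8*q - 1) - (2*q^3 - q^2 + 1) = -2*q^5 - 10*q^4 - 3*q^3 - 3*q^2 - 8*q - 2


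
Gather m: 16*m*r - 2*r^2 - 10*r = 16*m*r - 2*r^2 - 10*r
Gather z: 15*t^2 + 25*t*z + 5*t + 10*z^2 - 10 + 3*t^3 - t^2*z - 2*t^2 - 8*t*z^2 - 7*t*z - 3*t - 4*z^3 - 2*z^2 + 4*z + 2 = 3*t^3 + 13*t^2 + 2*t - 4*z^3 + z^2*(8 - 8*t) + z*(-t^2 + 18*t + 4) - 8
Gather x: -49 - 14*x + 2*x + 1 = -12*x - 48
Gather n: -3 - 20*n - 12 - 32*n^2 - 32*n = -32*n^2 - 52*n - 15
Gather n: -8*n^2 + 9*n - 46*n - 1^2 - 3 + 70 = -8*n^2 - 37*n + 66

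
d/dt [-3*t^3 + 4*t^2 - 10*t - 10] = -9*t^2 + 8*t - 10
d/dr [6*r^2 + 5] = 12*r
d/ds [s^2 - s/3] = 2*s - 1/3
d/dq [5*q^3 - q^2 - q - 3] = 15*q^2 - 2*q - 1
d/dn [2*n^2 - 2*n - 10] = 4*n - 2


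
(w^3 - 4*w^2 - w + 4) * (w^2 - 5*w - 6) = w^5 - 9*w^4 + 13*w^3 + 33*w^2 - 14*w - 24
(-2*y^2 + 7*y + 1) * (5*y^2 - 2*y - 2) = -10*y^4 + 39*y^3 - 5*y^2 - 16*y - 2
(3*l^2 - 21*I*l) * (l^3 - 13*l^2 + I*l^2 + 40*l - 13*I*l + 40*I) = 3*l^5 - 39*l^4 - 18*I*l^4 + 141*l^3 + 234*I*l^3 - 273*l^2 - 720*I*l^2 + 840*l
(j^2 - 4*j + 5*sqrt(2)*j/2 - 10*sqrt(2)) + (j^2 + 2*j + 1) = 2*j^2 - 2*j + 5*sqrt(2)*j/2 - 10*sqrt(2) + 1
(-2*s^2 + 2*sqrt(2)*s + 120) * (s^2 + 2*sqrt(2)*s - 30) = -2*s^4 - 2*sqrt(2)*s^3 + 188*s^2 + 180*sqrt(2)*s - 3600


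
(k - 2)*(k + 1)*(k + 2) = k^3 + k^2 - 4*k - 4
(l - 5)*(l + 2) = l^2 - 3*l - 10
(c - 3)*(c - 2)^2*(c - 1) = c^4 - 8*c^3 + 23*c^2 - 28*c + 12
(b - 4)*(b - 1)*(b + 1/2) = b^3 - 9*b^2/2 + 3*b/2 + 2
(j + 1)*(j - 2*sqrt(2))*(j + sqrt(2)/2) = j^3 - 3*sqrt(2)*j^2/2 + j^2 - 3*sqrt(2)*j/2 - 2*j - 2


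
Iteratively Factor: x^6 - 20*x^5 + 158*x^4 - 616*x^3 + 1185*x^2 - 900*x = (x - 4)*(x^5 - 16*x^4 + 94*x^3 - 240*x^2 + 225*x) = (x - 5)*(x - 4)*(x^4 - 11*x^3 + 39*x^2 - 45*x) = (x - 5)*(x - 4)*(x - 3)*(x^3 - 8*x^2 + 15*x) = (x - 5)*(x - 4)*(x - 3)^2*(x^2 - 5*x) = (x - 5)^2*(x - 4)*(x - 3)^2*(x)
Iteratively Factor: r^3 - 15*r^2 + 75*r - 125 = (r - 5)*(r^2 - 10*r + 25) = (r - 5)^2*(r - 5)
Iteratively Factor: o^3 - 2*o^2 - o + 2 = (o - 1)*(o^2 - o - 2) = (o - 1)*(o + 1)*(o - 2)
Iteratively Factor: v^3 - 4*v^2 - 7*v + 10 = (v - 5)*(v^2 + v - 2) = (v - 5)*(v + 2)*(v - 1)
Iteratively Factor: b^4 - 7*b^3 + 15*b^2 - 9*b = (b)*(b^3 - 7*b^2 + 15*b - 9) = b*(b - 3)*(b^2 - 4*b + 3) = b*(b - 3)^2*(b - 1)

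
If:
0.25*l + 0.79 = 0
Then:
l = -3.16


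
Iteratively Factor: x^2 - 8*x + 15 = (x - 3)*(x - 5)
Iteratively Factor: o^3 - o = (o - 1)*(o^2 + o) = (o - 1)*(o + 1)*(o)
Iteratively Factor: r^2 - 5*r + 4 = (r - 4)*(r - 1)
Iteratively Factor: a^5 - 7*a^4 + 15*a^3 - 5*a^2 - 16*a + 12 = (a - 3)*(a^4 - 4*a^3 + 3*a^2 + 4*a - 4) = (a - 3)*(a - 2)*(a^3 - 2*a^2 - a + 2) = (a - 3)*(a - 2)*(a - 1)*(a^2 - a - 2) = (a - 3)*(a - 2)^2*(a - 1)*(a + 1)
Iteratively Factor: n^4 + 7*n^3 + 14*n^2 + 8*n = (n + 1)*(n^3 + 6*n^2 + 8*n) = (n + 1)*(n + 2)*(n^2 + 4*n) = (n + 1)*(n + 2)*(n + 4)*(n)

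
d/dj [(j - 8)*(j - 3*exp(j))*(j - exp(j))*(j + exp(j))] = -3*j^3*exp(j) + 4*j^3 - 2*j^2*exp(2*j) + 15*j^2*exp(j) - 24*j^2 + 9*j*exp(3*j) + 14*j*exp(2*j) + 48*j*exp(j) - 69*exp(3*j) + 8*exp(2*j)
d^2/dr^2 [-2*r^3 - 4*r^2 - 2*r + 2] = -12*r - 8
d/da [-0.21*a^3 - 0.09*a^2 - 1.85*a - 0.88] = -0.63*a^2 - 0.18*a - 1.85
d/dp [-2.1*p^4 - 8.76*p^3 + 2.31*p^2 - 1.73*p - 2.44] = -8.4*p^3 - 26.28*p^2 + 4.62*p - 1.73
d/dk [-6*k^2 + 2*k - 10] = 2 - 12*k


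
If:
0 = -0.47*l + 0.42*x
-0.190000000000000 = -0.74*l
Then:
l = 0.26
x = 0.29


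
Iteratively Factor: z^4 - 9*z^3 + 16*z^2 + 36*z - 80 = (z - 2)*(z^3 - 7*z^2 + 2*z + 40) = (z - 4)*(z - 2)*(z^2 - 3*z - 10) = (z - 4)*(z - 2)*(z + 2)*(z - 5)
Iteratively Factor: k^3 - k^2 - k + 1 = (k - 1)*(k^2 - 1) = (k - 1)*(k + 1)*(k - 1)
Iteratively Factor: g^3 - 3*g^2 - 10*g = (g + 2)*(g^2 - 5*g) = g*(g + 2)*(g - 5)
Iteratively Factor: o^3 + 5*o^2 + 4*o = (o)*(o^2 + 5*o + 4) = o*(o + 1)*(o + 4)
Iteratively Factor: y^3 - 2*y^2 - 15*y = (y + 3)*(y^2 - 5*y) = (y - 5)*(y + 3)*(y)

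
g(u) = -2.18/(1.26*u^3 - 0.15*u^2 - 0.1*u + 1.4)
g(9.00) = -0.00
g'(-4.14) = 0.02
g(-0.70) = -2.26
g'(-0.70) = 4.60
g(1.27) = -0.60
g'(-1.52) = 1.91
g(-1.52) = 0.68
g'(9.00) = 0.00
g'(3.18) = 0.05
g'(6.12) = 0.00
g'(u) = -2.18*(-3.78*u^2 + 0.3*u + 0.1)/(1.26*u^3 - 0.15*u^2 - 0.1*u + 1.4)^2 = (8.2404*u^2 - 0.654*u - 0.218)/(1.26*u^3 - 0.15*u^2 - 0.1*u + 1.4)^2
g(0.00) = -1.56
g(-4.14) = 0.02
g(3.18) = -0.05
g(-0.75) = -2.54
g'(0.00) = -0.11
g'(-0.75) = 6.65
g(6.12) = -0.01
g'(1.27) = 0.94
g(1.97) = -0.21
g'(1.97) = 0.29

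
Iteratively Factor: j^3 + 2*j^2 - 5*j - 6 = (j + 3)*(j^2 - j - 2) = (j + 1)*(j + 3)*(j - 2)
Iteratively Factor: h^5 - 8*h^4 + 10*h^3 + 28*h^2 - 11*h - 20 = (h - 4)*(h^4 - 4*h^3 - 6*h^2 + 4*h + 5) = (h - 4)*(h + 1)*(h^3 - 5*h^2 - h + 5) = (h - 5)*(h - 4)*(h + 1)*(h^2 - 1) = (h - 5)*(h - 4)*(h + 1)^2*(h - 1)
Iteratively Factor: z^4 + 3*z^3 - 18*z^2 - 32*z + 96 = (z + 4)*(z^3 - z^2 - 14*z + 24) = (z - 3)*(z + 4)*(z^2 + 2*z - 8) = (z - 3)*(z - 2)*(z + 4)*(z + 4)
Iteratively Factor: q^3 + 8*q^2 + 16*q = (q + 4)*(q^2 + 4*q) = q*(q + 4)*(q + 4)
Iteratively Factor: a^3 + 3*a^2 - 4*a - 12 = (a + 3)*(a^2 - 4) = (a + 2)*(a + 3)*(a - 2)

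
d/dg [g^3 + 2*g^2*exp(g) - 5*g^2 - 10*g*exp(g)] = 2*g^2*exp(g) + 3*g^2 - 6*g*exp(g) - 10*g - 10*exp(g)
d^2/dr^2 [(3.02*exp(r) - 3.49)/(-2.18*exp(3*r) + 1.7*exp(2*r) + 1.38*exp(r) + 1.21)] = (-57.4089920000001*exp(6*r) + 182.849244*exp(5*r) - 187.342612*exp(4*r) - 77.12934*exp(3*r) + 144.688758*exp(2*r) - 17.026568*exp(r) - 10.249184)*exp(r)/(10.360232*exp(9*r) - 24.23724*exp(8*r) - 0.774336000000005*exp(7*r) + 8.521468*exp(6*r) + 27.395736*exp(5*r) + 1.637844*exp(4*r) - 10.084818*exp(3*r) - 14.379882*exp(2*r) - 6.061374*exp(r) - 1.771561)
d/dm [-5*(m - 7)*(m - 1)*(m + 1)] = -15*m^2 + 70*m + 5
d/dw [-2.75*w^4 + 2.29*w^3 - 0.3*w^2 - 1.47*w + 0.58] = -11.0*w^3 + 6.87*w^2 - 0.6*w - 1.47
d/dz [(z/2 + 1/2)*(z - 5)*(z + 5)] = 3*z^2/2 + z - 25/2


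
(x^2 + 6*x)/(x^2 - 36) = x/(x - 6)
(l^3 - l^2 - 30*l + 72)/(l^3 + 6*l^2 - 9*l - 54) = (l - 4)/(l + 3)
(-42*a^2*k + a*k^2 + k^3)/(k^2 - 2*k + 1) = k*(-42*a^2 + a*k + k^2)/(k^2 - 2*k + 1)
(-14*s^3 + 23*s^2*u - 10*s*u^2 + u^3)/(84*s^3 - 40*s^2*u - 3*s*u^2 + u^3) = (-s + u)/(6*s + u)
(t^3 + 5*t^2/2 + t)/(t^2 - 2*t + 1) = t*(2*t^2 + 5*t + 2)/(2*(t^2 - 2*t + 1))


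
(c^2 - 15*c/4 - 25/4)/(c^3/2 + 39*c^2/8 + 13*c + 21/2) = 2*(4*c^2 - 15*c - 25)/(4*c^3 + 39*c^2 + 104*c + 84)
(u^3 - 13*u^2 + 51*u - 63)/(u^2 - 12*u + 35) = (u^2 - 6*u + 9)/(u - 5)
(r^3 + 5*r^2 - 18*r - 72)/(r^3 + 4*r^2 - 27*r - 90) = (r - 4)/(r - 5)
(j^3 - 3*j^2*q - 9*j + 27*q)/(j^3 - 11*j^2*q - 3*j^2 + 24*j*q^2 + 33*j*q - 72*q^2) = (-j - 3)/(-j + 8*q)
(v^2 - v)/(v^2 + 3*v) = (v - 1)/(v + 3)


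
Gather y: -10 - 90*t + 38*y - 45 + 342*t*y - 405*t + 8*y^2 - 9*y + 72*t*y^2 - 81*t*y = -495*t + y^2*(72*t + 8) + y*(261*t + 29) - 55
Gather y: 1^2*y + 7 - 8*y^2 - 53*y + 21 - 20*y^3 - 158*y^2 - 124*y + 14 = -20*y^3 - 166*y^2 - 176*y + 42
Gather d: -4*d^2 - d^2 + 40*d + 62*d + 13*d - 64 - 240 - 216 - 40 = -5*d^2 + 115*d - 560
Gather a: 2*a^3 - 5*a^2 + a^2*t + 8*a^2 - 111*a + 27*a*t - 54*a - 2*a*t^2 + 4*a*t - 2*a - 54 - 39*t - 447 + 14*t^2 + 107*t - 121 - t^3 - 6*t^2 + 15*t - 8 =2*a^3 + a^2*(t + 3) + a*(-2*t^2 + 31*t - 167) - t^3 + 8*t^2 + 83*t - 630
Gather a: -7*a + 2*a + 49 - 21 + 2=30 - 5*a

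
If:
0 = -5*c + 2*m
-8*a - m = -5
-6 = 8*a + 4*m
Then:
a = 13/12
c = -22/15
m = -11/3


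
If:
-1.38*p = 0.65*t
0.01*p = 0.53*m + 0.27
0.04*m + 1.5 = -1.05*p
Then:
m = -0.54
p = -1.41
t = 2.99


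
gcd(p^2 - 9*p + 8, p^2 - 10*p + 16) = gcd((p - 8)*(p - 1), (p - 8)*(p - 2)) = p - 8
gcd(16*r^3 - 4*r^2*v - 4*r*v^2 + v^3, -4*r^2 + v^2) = 4*r^2 - v^2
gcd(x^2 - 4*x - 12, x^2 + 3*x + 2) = x + 2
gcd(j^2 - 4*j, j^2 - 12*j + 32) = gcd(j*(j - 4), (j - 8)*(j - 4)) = j - 4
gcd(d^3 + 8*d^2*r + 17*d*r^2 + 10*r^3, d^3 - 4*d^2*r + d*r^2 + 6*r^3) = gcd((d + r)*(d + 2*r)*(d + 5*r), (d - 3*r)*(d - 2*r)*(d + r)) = d + r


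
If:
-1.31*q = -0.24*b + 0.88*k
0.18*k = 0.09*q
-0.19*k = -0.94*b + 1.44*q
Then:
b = 0.00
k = 0.00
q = 0.00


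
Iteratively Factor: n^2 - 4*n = (n - 4)*(n)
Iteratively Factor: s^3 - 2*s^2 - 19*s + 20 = (s + 4)*(s^2 - 6*s + 5) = (s - 5)*(s + 4)*(s - 1)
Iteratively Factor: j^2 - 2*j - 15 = (j + 3)*(j - 5)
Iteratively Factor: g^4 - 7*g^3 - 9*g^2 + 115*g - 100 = (g - 5)*(g^3 - 2*g^2 - 19*g + 20) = (g - 5)*(g - 1)*(g^2 - g - 20) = (g - 5)^2*(g - 1)*(g + 4)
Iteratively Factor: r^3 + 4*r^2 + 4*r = (r + 2)*(r^2 + 2*r) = (r + 2)^2*(r)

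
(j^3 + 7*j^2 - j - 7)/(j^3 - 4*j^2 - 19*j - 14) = (j^2 + 6*j - 7)/(j^2 - 5*j - 14)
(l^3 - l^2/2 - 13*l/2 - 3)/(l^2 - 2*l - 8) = (2*l^2 - 5*l - 3)/(2*(l - 4))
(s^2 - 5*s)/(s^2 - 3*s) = (s - 5)/(s - 3)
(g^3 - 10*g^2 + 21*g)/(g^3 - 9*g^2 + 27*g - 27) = g*(g - 7)/(g^2 - 6*g + 9)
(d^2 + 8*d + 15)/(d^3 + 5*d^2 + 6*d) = (d + 5)/(d*(d + 2))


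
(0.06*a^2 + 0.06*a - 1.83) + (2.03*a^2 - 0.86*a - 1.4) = 2.09*a^2 - 0.8*a - 3.23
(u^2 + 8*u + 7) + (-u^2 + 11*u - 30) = 19*u - 23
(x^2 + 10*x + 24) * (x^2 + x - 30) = x^4 + 11*x^3 + 4*x^2 - 276*x - 720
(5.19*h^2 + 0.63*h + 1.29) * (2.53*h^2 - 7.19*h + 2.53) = 13.1307*h^4 - 35.7222*h^3 + 11.8647*h^2 - 7.6812*h + 3.2637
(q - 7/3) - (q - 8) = 17/3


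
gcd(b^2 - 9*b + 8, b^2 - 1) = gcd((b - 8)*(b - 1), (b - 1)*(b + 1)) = b - 1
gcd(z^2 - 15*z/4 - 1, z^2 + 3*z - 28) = z - 4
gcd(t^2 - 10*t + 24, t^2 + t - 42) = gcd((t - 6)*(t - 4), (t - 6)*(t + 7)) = t - 6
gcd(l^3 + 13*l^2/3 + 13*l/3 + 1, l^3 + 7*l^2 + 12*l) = l + 3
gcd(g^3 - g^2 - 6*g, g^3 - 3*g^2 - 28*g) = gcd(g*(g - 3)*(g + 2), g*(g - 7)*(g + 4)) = g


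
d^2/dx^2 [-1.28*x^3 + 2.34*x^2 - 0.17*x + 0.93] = 4.68 - 7.68*x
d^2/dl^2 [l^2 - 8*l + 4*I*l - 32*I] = 2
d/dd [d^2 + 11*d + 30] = 2*d + 11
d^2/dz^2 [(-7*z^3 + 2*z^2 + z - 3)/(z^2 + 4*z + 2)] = 42*(-5*z^3 - 9*z^2 - 6*z - 2)/(z^6 + 12*z^5 + 54*z^4 + 112*z^3 + 108*z^2 + 48*z + 8)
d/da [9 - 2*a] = -2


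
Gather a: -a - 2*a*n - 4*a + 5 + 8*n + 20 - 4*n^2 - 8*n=a*(-2*n - 5) - 4*n^2 + 25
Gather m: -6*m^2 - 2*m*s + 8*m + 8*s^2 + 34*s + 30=-6*m^2 + m*(8 - 2*s) + 8*s^2 + 34*s + 30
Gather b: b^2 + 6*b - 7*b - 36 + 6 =b^2 - b - 30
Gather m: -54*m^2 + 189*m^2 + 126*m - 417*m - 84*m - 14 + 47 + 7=135*m^2 - 375*m + 40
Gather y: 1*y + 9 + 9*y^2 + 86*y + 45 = 9*y^2 + 87*y + 54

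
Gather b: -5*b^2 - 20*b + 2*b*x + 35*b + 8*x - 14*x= -5*b^2 + b*(2*x + 15) - 6*x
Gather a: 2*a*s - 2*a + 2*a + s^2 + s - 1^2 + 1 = 2*a*s + s^2 + s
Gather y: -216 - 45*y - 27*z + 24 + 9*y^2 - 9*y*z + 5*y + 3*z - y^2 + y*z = 8*y^2 + y*(-8*z - 40) - 24*z - 192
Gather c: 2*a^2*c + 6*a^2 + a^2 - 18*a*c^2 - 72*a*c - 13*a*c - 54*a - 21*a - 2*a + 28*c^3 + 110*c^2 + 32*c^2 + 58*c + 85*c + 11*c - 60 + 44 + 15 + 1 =7*a^2 - 77*a + 28*c^3 + c^2*(142 - 18*a) + c*(2*a^2 - 85*a + 154)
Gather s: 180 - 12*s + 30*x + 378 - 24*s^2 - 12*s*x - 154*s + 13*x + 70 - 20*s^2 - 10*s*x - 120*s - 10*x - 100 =-44*s^2 + s*(-22*x - 286) + 33*x + 528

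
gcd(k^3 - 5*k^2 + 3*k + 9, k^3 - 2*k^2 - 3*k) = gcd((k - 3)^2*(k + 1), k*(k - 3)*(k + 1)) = k^2 - 2*k - 3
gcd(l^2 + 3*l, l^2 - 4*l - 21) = l + 3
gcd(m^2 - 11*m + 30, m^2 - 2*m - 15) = m - 5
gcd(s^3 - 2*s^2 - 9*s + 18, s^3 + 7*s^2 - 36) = s^2 + s - 6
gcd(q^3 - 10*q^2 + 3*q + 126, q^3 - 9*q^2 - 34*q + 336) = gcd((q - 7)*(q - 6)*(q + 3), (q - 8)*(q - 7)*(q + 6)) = q - 7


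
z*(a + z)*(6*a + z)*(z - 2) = 6*a^2*z^2 - 12*a^2*z + 7*a*z^3 - 14*a*z^2 + z^4 - 2*z^3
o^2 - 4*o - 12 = (o - 6)*(o + 2)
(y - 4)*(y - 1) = y^2 - 5*y + 4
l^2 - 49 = (l - 7)*(l + 7)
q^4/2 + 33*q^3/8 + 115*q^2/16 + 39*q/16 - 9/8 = (q/2 + 1/2)*(q - 1/4)*(q + 3/2)*(q + 6)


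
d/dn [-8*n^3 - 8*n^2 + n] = -24*n^2 - 16*n + 1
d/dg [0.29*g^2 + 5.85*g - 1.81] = 0.58*g + 5.85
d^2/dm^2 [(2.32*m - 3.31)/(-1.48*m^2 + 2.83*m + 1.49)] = ((2.32*m - 3.31)*(2.96*m - 2.83)*(5.92*m - 5.66) + (20.6016*m - 22.9288)*(-1.48*m^2 + 2.83*m + 1.49))/(-1.48*m^2 + 2.83*m + 1.49)^3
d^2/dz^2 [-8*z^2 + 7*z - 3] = -16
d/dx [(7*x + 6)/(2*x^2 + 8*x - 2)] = (7*x^2 + 28*x - 2*(x + 2)*(7*x + 6) - 7)/(2*(x^2 + 4*x - 1)^2)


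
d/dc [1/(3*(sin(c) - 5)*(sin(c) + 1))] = 2*(2 - sin(c))*cos(c)/(3*(sin(c) - 5)^2*(sin(c) + 1)^2)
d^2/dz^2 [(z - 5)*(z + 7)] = 2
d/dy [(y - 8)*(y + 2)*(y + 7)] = 3*y^2 + 2*y - 58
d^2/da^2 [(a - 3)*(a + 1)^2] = 6*a - 2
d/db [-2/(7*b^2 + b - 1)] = 2*(14*b + 1)/(7*b^2 + b - 1)^2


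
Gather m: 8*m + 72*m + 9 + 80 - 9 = 80*m + 80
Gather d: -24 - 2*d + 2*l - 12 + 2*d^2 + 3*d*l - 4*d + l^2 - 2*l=2*d^2 + d*(3*l - 6) + l^2 - 36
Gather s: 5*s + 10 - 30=5*s - 20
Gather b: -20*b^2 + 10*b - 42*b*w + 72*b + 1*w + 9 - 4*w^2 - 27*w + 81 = -20*b^2 + b*(82 - 42*w) - 4*w^2 - 26*w + 90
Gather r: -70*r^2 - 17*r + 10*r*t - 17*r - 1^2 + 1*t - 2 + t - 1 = -70*r^2 + r*(10*t - 34) + 2*t - 4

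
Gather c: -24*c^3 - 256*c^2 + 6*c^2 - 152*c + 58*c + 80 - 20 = -24*c^3 - 250*c^2 - 94*c + 60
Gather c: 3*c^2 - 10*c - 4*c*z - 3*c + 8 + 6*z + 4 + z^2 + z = 3*c^2 + c*(-4*z - 13) + z^2 + 7*z + 12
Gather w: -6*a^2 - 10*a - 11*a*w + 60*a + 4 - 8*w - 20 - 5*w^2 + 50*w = -6*a^2 + 50*a - 5*w^2 + w*(42 - 11*a) - 16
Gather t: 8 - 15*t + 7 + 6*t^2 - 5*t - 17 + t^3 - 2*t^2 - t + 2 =t^3 + 4*t^2 - 21*t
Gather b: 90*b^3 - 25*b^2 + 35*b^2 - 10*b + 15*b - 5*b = 90*b^3 + 10*b^2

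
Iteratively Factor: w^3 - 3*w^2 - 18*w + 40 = (w - 2)*(w^2 - w - 20) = (w - 5)*(w - 2)*(w + 4)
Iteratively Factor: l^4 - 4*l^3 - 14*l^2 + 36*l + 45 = (l + 3)*(l^3 - 7*l^2 + 7*l + 15) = (l - 5)*(l + 3)*(l^2 - 2*l - 3) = (l - 5)*(l - 3)*(l + 3)*(l + 1)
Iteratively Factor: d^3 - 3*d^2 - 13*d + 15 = (d - 5)*(d^2 + 2*d - 3) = (d - 5)*(d - 1)*(d + 3)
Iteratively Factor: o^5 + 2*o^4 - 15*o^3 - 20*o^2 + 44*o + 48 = (o - 2)*(o^4 + 4*o^3 - 7*o^2 - 34*o - 24) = (o - 2)*(o + 1)*(o^3 + 3*o^2 - 10*o - 24) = (o - 2)*(o + 1)*(o + 4)*(o^2 - o - 6) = (o - 3)*(o - 2)*(o + 1)*(o + 4)*(o + 2)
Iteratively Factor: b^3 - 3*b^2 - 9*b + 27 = (b - 3)*(b^2 - 9) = (b - 3)^2*(b + 3)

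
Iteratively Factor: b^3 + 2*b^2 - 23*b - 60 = (b + 4)*(b^2 - 2*b - 15) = (b - 5)*(b + 4)*(b + 3)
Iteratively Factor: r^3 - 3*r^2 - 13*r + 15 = (r - 5)*(r^2 + 2*r - 3) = (r - 5)*(r + 3)*(r - 1)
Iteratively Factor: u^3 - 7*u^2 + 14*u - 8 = (u - 1)*(u^2 - 6*u + 8) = (u - 2)*(u - 1)*(u - 4)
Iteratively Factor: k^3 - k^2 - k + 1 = (k - 1)*(k^2 - 1) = (k - 1)*(k + 1)*(k - 1)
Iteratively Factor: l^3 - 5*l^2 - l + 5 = (l - 1)*(l^2 - 4*l - 5) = (l - 5)*(l - 1)*(l + 1)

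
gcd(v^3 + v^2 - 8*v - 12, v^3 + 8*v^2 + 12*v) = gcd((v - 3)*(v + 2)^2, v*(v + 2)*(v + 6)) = v + 2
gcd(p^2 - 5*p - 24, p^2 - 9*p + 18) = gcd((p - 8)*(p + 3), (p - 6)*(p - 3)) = 1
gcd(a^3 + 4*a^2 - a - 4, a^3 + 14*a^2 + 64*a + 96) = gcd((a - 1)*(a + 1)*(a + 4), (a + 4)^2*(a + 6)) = a + 4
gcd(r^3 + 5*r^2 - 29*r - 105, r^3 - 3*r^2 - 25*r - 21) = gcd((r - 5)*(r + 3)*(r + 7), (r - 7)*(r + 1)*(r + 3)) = r + 3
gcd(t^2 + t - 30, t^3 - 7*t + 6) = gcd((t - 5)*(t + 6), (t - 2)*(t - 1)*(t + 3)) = 1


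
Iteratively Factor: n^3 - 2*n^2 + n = (n)*(n^2 - 2*n + 1) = n*(n - 1)*(n - 1)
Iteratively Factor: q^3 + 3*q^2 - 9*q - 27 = (q + 3)*(q^2 - 9) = (q + 3)^2*(q - 3)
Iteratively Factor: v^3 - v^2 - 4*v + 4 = (v + 2)*(v^2 - 3*v + 2) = (v - 2)*(v + 2)*(v - 1)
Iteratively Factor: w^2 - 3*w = (w)*(w - 3)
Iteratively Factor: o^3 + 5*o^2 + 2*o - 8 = (o - 1)*(o^2 + 6*o + 8) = (o - 1)*(o + 4)*(o + 2)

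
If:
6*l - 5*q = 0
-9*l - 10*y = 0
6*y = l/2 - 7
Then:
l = 70/59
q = 84/59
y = -63/59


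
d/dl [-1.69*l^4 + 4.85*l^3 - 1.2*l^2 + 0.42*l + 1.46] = -6.76*l^3 + 14.55*l^2 - 2.4*l + 0.42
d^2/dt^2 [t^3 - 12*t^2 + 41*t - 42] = 6*t - 24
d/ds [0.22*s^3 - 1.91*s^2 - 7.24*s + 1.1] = 0.66*s^2 - 3.82*s - 7.24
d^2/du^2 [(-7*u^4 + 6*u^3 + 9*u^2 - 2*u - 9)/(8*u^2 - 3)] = 2*(-448*u^6 + 504*u^4 + 16*u^3 - 1458*u^2 + 18*u - 135)/(512*u^6 - 576*u^4 + 216*u^2 - 27)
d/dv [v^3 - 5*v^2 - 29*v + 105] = 3*v^2 - 10*v - 29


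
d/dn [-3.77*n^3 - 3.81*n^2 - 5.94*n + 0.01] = -11.31*n^2 - 7.62*n - 5.94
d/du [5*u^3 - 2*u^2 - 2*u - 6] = 15*u^2 - 4*u - 2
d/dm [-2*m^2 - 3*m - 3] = -4*m - 3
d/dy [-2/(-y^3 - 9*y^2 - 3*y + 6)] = 6*(-y^2 - 6*y - 1)/(y^3 + 9*y^2 + 3*y - 6)^2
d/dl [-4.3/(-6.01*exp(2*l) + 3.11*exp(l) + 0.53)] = (13.373 - 51.686*exp(l))*exp(l)/(-6.01*exp(2*l) + 3.11*exp(l) + 0.53)^2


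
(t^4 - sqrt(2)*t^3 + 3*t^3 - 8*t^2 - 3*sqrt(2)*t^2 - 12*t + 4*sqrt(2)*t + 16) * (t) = t^5 - sqrt(2)*t^4 + 3*t^4 - 8*t^3 - 3*sqrt(2)*t^3 - 12*t^2 + 4*sqrt(2)*t^2 + 16*t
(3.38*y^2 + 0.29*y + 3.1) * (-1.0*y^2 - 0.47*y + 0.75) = -3.38*y^4 - 1.8786*y^3 - 0.7013*y^2 - 1.2395*y + 2.325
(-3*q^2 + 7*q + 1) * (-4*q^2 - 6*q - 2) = 12*q^4 - 10*q^3 - 40*q^2 - 20*q - 2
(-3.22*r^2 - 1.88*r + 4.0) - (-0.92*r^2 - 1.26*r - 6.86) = -2.3*r^2 - 0.62*r + 10.86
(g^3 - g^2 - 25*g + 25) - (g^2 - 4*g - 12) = g^3 - 2*g^2 - 21*g + 37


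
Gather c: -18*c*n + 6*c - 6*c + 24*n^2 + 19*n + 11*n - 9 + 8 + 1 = -18*c*n + 24*n^2 + 30*n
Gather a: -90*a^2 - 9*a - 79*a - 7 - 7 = -90*a^2 - 88*a - 14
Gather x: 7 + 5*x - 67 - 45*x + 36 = -40*x - 24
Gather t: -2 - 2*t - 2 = -2*t - 4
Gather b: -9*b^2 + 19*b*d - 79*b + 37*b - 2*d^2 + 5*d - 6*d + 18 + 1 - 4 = -9*b^2 + b*(19*d - 42) - 2*d^2 - d + 15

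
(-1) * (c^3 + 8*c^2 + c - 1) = -c^3 - 8*c^2 - c + 1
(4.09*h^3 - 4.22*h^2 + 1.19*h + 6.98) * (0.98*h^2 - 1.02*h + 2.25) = 4.0082*h^5 - 8.3074*h^4 + 14.6731*h^3 - 3.8684*h^2 - 4.4421*h + 15.705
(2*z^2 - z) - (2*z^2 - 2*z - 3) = z + 3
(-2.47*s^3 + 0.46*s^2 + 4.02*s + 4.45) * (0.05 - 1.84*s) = 4.5448*s^4 - 0.9699*s^3 - 7.3738*s^2 - 7.987*s + 0.2225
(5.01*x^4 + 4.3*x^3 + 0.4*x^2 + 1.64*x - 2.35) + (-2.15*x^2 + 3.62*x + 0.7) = 5.01*x^4 + 4.3*x^3 - 1.75*x^2 + 5.26*x - 1.65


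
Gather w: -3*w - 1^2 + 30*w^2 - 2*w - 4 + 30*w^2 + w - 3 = 60*w^2 - 4*w - 8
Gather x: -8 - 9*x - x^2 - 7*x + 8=-x^2 - 16*x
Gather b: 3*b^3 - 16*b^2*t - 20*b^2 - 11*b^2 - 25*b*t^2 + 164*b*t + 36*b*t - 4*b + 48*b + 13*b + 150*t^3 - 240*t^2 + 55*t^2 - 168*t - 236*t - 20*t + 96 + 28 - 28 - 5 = 3*b^3 + b^2*(-16*t - 31) + b*(-25*t^2 + 200*t + 57) + 150*t^3 - 185*t^2 - 424*t + 91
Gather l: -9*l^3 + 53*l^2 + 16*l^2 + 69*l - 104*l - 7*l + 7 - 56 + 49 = -9*l^3 + 69*l^2 - 42*l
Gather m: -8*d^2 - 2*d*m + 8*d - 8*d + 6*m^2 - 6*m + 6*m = -8*d^2 - 2*d*m + 6*m^2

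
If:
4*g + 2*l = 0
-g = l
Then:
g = 0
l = 0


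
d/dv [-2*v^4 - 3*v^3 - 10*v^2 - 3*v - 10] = -8*v^3 - 9*v^2 - 20*v - 3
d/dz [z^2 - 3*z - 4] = 2*z - 3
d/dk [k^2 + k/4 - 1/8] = 2*k + 1/4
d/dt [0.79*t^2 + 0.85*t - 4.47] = 1.58*t + 0.85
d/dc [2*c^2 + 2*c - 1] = 4*c + 2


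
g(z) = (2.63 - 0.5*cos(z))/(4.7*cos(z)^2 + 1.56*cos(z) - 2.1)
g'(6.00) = -0.49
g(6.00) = 0.58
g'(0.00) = 0.00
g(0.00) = 0.51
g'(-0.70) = -3.91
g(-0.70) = 1.22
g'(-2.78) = 25.63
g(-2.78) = 5.60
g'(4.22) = 2.53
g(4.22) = -1.60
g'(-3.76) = -171.98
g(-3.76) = -12.11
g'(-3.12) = 0.48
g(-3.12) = 3.01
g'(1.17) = 18.87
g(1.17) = -3.14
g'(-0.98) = -258.84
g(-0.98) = 10.35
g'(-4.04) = -6.66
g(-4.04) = -2.36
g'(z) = (2.63 - 0.5*cos(z))*(9.4*sin(z)*cos(z) + 1.56*sin(z))/(4.7*cos(z)^2 + 1.56*cos(z) - 2.1)^2 + 0.5*sin(z)/(4.7*cos(z)^2 + 1.56*cos(z) - 2.1) = (-2.35*cos(z)^2 + 24.722*cos(z) + 3.0528)*sin(z)/(22.09*cos(z)^4 + 14.664*cos(z)^3 - 17.3064*cos(z)^2 - 6.552*cos(z) + 4.41)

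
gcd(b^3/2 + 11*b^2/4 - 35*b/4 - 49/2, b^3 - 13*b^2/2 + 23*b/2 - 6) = 1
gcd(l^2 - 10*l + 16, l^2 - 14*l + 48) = l - 8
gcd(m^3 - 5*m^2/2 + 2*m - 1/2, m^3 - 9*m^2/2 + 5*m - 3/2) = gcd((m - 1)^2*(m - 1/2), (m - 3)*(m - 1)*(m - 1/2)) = m^2 - 3*m/2 + 1/2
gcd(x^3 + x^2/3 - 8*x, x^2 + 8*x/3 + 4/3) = 1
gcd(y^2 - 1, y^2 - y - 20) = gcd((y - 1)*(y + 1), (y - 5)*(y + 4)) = 1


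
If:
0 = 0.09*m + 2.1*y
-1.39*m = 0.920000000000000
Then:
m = -0.66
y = 0.03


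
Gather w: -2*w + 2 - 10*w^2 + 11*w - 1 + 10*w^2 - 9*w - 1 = 0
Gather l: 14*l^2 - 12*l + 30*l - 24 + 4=14*l^2 + 18*l - 20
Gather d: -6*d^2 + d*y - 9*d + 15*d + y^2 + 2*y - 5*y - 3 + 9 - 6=-6*d^2 + d*(y + 6) + y^2 - 3*y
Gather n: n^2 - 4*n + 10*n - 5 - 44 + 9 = n^2 + 6*n - 40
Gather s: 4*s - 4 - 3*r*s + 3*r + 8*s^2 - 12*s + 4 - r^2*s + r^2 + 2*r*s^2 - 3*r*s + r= r^2 + 4*r + s^2*(2*r + 8) + s*(-r^2 - 6*r - 8)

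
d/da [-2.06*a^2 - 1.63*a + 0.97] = -4.12*a - 1.63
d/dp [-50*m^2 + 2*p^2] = 4*p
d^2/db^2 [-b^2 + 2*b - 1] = -2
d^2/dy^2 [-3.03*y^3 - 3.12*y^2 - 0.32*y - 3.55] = -18.18*y - 6.24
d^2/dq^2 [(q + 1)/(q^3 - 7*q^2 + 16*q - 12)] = 2*(3*q^3 - 3*q^2 - 47*q + 91)/(q^7 - 17*q^6 + 123*q^5 - 491*q^4 + 1168*q^3 - 1656*q^2 + 1296*q - 432)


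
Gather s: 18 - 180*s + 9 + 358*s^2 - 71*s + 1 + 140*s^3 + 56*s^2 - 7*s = 140*s^3 + 414*s^2 - 258*s + 28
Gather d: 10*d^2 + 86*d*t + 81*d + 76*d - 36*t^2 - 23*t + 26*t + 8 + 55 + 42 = 10*d^2 + d*(86*t + 157) - 36*t^2 + 3*t + 105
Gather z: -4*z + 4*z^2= 4*z^2 - 4*z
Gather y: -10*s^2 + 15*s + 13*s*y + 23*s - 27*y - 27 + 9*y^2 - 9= -10*s^2 + 38*s + 9*y^2 + y*(13*s - 27) - 36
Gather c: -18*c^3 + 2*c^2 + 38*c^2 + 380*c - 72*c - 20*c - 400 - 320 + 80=-18*c^3 + 40*c^2 + 288*c - 640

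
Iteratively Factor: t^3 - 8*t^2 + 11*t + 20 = (t - 5)*(t^2 - 3*t - 4) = (t - 5)*(t + 1)*(t - 4)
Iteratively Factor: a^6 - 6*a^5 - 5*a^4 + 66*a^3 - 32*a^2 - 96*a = (a + 1)*(a^5 - 7*a^4 + 2*a^3 + 64*a^2 - 96*a) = (a - 2)*(a + 1)*(a^4 - 5*a^3 - 8*a^2 + 48*a) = a*(a - 2)*(a + 1)*(a^3 - 5*a^2 - 8*a + 48) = a*(a - 2)*(a + 1)*(a + 3)*(a^2 - 8*a + 16) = a*(a - 4)*(a - 2)*(a + 1)*(a + 3)*(a - 4)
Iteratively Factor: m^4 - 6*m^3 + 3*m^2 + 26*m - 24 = (m + 2)*(m^3 - 8*m^2 + 19*m - 12) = (m - 1)*(m + 2)*(m^2 - 7*m + 12) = (m - 3)*(m - 1)*(m + 2)*(m - 4)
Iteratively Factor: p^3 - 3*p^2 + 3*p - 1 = (p - 1)*(p^2 - 2*p + 1) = (p - 1)^2*(p - 1)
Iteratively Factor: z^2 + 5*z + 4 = (z + 1)*(z + 4)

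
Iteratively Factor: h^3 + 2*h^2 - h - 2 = (h + 2)*(h^2 - 1) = (h + 1)*(h + 2)*(h - 1)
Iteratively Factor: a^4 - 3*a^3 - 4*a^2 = (a)*(a^3 - 3*a^2 - 4*a) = a^2*(a^2 - 3*a - 4) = a^2*(a + 1)*(a - 4)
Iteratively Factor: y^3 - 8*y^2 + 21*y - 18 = (y - 3)*(y^2 - 5*y + 6) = (y - 3)*(y - 2)*(y - 3)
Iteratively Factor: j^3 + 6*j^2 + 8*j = (j)*(j^2 + 6*j + 8) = j*(j + 4)*(j + 2)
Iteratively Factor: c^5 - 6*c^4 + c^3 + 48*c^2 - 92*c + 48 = (c - 2)*(c^4 - 4*c^3 - 7*c^2 + 34*c - 24) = (c - 2)^2*(c^3 - 2*c^2 - 11*c + 12) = (c - 2)^2*(c - 1)*(c^2 - c - 12) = (c - 2)^2*(c - 1)*(c + 3)*(c - 4)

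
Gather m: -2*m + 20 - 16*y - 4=-2*m - 16*y + 16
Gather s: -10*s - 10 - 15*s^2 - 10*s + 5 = -15*s^2 - 20*s - 5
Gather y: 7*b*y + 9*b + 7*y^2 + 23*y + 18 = 9*b + 7*y^2 + y*(7*b + 23) + 18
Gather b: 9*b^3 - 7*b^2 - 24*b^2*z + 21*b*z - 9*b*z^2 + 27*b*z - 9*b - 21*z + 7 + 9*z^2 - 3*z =9*b^3 + b^2*(-24*z - 7) + b*(-9*z^2 + 48*z - 9) + 9*z^2 - 24*z + 7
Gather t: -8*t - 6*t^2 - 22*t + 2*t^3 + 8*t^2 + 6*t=2*t^3 + 2*t^2 - 24*t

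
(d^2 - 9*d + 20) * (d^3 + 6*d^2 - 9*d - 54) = d^5 - 3*d^4 - 43*d^3 + 147*d^2 + 306*d - 1080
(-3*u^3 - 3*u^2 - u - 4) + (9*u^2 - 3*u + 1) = -3*u^3 + 6*u^2 - 4*u - 3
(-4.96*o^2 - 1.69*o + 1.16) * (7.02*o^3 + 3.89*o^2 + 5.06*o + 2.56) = -34.8192*o^5 - 31.1582*o^4 - 23.5285*o^3 - 16.7366*o^2 + 1.5432*o + 2.9696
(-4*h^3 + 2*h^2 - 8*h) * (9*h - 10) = -36*h^4 + 58*h^3 - 92*h^2 + 80*h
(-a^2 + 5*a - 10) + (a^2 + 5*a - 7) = 10*a - 17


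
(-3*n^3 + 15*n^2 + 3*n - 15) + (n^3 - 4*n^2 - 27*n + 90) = -2*n^3 + 11*n^2 - 24*n + 75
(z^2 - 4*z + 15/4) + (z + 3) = z^2 - 3*z + 27/4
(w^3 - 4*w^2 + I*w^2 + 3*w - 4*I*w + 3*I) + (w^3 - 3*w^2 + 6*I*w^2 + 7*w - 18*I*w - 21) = 2*w^3 - 7*w^2 + 7*I*w^2 + 10*w - 22*I*w - 21 + 3*I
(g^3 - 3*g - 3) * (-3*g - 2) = -3*g^4 - 2*g^3 + 9*g^2 + 15*g + 6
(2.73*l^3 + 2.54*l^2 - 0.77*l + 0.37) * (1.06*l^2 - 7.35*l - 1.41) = 2.8938*l^5 - 17.3731*l^4 - 23.3345*l^3 + 2.4703*l^2 - 1.6338*l - 0.5217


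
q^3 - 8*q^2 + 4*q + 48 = (q - 6)*(q - 4)*(q + 2)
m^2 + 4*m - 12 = (m - 2)*(m + 6)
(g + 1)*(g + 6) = g^2 + 7*g + 6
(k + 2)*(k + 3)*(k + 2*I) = k^3 + 5*k^2 + 2*I*k^2 + 6*k + 10*I*k + 12*I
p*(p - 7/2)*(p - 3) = p^3 - 13*p^2/2 + 21*p/2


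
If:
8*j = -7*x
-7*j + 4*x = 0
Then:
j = 0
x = 0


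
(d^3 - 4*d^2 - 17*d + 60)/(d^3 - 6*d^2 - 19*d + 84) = (d - 5)/(d - 7)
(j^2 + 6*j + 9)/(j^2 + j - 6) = (j + 3)/(j - 2)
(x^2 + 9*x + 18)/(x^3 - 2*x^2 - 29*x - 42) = (x + 6)/(x^2 - 5*x - 14)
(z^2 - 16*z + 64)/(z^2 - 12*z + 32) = (z - 8)/(z - 4)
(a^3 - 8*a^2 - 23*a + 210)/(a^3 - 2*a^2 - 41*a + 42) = (a^2 - a - 30)/(a^2 + 5*a - 6)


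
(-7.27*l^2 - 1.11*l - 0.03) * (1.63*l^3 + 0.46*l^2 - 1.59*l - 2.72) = -11.8501*l^5 - 5.1535*l^4 + 10.9998*l^3 + 21.5255*l^2 + 3.0669*l + 0.0816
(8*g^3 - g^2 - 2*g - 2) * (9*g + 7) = 72*g^4 + 47*g^3 - 25*g^2 - 32*g - 14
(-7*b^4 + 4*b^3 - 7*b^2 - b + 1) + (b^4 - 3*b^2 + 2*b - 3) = -6*b^4 + 4*b^3 - 10*b^2 + b - 2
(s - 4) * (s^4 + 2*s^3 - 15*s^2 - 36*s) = s^5 - 2*s^4 - 23*s^3 + 24*s^2 + 144*s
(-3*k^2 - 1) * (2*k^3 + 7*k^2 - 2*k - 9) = -6*k^5 - 21*k^4 + 4*k^3 + 20*k^2 + 2*k + 9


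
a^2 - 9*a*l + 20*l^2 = (a - 5*l)*(a - 4*l)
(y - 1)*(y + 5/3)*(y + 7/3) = y^3 + 3*y^2 - y/9 - 35/9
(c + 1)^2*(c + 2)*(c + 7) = c^4 + 11*c^3 + 33*c^2 + 37*c + 14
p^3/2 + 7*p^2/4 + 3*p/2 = p*(p/2 + 1)*(p + 3/2)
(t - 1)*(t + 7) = t^2 + 6*t - 7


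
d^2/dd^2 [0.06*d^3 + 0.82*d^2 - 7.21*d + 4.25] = 0.36*d + 1.64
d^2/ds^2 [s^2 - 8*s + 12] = 2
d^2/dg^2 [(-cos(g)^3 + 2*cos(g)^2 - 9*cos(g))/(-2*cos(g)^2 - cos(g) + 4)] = 2*(64*(1 - cos(g)^2)^2 - 2*cos(g)^7 - 3*cos(g)^6 - 14*cos(g)^5 - 251*cos(g)^3 + 114*cos(g)^2 + 192*cos(g) - 60)/(2*cos(g)^2 + cos(g) - 4)^3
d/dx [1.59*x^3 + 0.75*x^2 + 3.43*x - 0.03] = 4.77*x^2 + 1.5*x + 3.43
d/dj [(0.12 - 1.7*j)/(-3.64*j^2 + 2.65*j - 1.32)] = (-6.188*j^2 + 0.8736*j + 1.926)/(13.2496*j^4 - 19.292*j^3 + 16.6321*j^2 - 6.996*j + 1.7424)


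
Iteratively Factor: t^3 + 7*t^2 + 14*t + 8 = (t + 4)*(t^2 + 3*t + 2) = (t + 1)*(t + 4)*(t + 2)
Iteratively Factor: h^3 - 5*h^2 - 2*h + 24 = (h - 3)*(h^2 - 2*h - 8) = (h - 4)*(h - 3)*(h + 2)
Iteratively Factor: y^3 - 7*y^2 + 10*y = (y - 2)*(y^2 - 5*y) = (y - 5)*(y - 2)*(y)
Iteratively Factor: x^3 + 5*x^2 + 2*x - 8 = (x - 1)*(x^2 + 6*x + 8) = (x - 1)*(x + 4)*(x + 2)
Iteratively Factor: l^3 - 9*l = (l)*(l^2 - 9) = l*(l - 3)*(l + 3)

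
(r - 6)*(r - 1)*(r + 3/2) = r^3 - 11*r^2/2 - 9*r/2 + 9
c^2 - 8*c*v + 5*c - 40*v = (c + 5)*(c - 8*v)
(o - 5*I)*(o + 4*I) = o^2 - I*o + 20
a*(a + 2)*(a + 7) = a^3 + 9*a^2 + 14*a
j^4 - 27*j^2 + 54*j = j*(j - 3)^2*(j + 6)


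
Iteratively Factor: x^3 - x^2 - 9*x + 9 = (x - 3)*(x^2 + 2*x - 3) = (x - 3)*(x - 1)*(x + 3)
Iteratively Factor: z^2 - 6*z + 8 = (z - 4)*(z - 2)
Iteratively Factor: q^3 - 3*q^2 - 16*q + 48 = (q - 3)*(q^2 - 16) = (q - 4)*(q - 3)*(q + 4)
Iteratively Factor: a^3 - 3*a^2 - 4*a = (a + 1)*(a^2 - 4*a) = (a - 4)*(a + 1)*(a)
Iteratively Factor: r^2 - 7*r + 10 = (r - 5)*(r - 2)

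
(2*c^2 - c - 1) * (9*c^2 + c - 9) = 18*c^4 - 7*c^3 - 28*c^2 + 8*c + 9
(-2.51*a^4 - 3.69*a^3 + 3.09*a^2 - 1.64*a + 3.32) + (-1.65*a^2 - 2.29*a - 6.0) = -2.51*a^4 - 3.69*a^3 + 1.44*a^2 - 3.93*a - 2.68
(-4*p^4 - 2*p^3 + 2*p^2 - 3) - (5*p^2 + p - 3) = -4*p^4 - 2*p^3 - 3*p^2 - p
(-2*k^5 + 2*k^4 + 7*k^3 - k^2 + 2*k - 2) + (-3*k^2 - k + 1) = -2*k^5 + 2*k^4 + 7*k^3 - 4*k^2 + k - 1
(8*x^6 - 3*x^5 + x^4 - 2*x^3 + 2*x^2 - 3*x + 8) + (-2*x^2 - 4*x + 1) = 8*x^6 - 3*x^5 + x^4 - 2*x^3 - 7*x + 9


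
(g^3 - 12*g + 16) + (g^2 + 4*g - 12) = g^3 + g^2 - 8*g + 4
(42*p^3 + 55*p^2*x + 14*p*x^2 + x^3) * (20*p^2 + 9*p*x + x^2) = 840*p^5 + 1478*p^4*x + 817*p^3*x^2 + 201*p^2*x^3 + 23*p*x^4 + x^5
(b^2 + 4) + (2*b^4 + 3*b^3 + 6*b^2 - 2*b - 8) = 2*b^4 + 3*b^3 + 7*b^2 - 2*b - 4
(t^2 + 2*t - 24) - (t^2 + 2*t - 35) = 11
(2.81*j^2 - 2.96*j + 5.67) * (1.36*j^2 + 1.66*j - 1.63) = 3.8216*j^4 + 0.639*j^3 - 1.7827*j^2 + 14.237*j - 9.2421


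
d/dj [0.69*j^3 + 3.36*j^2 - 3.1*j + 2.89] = 2.07*j^2 + 6.72*j - 3.1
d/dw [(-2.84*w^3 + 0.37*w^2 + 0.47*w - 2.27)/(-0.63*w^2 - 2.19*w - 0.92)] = (1.7892*w^4 + 12.4392*w^3 + 7.3242*w^2 - 3.541*w - 5.4037)/(0.3969*w^4 + 2.7594*w^3 + 5.9553*w^2 + 4.0296*w + 0.8464)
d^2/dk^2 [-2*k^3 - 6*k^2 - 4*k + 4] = -12*k - 12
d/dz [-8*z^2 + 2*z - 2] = 2 - 16*z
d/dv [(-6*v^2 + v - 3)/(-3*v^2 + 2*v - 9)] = 3*(-3*v^2 + 30*v - 1)/(9*v^4 - 12*v^3 + 58*v^2 - 36*v + 81)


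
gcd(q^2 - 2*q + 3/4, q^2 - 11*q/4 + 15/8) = q - 3/2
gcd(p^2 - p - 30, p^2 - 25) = p + 5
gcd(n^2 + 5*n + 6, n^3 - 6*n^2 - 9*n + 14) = n + 2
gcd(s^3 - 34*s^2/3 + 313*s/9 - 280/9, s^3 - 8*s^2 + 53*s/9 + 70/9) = s^2 - 26*s/3 + 35/3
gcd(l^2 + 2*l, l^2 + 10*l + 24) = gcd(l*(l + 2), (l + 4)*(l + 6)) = 1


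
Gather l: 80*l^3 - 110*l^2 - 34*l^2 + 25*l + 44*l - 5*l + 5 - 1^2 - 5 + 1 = 80*l^3 - 144*l^2 + 64*l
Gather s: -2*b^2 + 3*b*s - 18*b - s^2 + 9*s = -2*b^2 - 18*b - s^2 + s*(3*b + 9)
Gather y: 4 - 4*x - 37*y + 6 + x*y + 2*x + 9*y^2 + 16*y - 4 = -2*x + 9*y^2 + y*(x - 21) + 6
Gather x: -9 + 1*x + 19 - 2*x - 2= 8 - x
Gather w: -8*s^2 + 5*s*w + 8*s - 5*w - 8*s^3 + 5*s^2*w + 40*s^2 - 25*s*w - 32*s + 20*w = -8*s^3 + 32*s^2 - 24*s + w*(5*s^2 - 20*s + 15)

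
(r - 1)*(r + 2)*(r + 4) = r^3 + 5*r^2 + 2*r - 8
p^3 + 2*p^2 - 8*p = p*(p - 2)*(p + 4)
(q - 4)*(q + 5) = q^2 + q - 20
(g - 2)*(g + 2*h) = g^2 + 2*g*h - 2*g - 4*h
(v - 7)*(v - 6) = v^2 - 13*v + 42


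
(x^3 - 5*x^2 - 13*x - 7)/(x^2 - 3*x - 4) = (x^2 - 6*x - 7)/(x - 4)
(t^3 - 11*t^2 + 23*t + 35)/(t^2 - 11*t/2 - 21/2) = 2*(t^2 - 4*t - 5)/(2*t + 3)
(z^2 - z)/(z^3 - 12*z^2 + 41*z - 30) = z/(z^2 - 11*z + 30)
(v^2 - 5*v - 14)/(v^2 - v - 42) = (v + 2)/(v + 6)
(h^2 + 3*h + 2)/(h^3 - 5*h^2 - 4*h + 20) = (h + 1)/(h^2 - 7*h + 10)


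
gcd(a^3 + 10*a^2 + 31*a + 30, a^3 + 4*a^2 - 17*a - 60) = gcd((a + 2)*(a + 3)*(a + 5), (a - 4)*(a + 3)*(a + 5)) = a^2 + 8*a + 15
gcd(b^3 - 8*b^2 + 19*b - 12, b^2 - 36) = 1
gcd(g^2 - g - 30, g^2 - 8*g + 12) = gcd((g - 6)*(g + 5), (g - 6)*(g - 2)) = g - 6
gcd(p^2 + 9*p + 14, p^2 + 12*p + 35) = p + 7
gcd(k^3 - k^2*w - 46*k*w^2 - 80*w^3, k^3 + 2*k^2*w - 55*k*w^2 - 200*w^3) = -k^2 + 3*k*w + 40*w^2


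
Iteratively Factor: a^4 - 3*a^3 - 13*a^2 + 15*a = (a - 1)*(a^3 - 2*a^2 - 15*a) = (a - 5)*(a - 1)*(a^2 + 3*a) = a*(a - 5)*(a - 1)*(a + 3)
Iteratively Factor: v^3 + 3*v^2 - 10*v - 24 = (v - 3)*(v^2 + 6*v + 8) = (v - 3)*(v + 2)*(v + 4)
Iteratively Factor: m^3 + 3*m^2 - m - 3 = (m + 3)*(m^2 - 1) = (m + 1)*(m + 3)*(m - 1)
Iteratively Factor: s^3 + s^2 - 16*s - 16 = (s + 1)*(s^2 - 16) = (s + 1)*(s + 4)*(s - 4)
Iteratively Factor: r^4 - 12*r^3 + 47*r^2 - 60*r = (r - 4)*(r^3 - 8*r^2 + 15*r) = (r - 4)*(r - 3)*(r^2 - 5*r) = (r - 5)*(r - 4)*(r - 3)*(r)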